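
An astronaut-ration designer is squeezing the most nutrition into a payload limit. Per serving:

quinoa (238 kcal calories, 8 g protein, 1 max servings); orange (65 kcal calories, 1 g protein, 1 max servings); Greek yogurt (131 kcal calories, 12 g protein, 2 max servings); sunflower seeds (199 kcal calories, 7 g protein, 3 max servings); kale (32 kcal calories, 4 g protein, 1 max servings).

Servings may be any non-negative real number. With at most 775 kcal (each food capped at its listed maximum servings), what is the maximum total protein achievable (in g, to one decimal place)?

44.9 g

Protein per kcal: kale 0.125, Greek yogurt 0.0916, sunflower seeds 0.03518, quinoa 0.03361, orange 0.01538.
Take 1 serving of kale: uses 32 kcal, +4.0 g protein (running total 4.0 g).
Take 2 servings of Greek yogurt: uses 262 kcal, +24.0 g protein (running total 28.0 g).
Take 2.417 servings of sunflower seeds: uses 481 kcal, +16.9 g protein (running total 44.9 g).
Greedy by best ratio exhausts the calories allowance optimally: 44.9 g.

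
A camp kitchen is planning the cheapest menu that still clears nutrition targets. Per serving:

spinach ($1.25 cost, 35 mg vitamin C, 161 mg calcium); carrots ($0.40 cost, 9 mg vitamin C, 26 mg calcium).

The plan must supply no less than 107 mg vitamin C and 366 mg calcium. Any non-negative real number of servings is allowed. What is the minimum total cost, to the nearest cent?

$3.82

Check every corner: each single food scaled to meet both minima, and each pair solved so both constraints bind.
spinach only: max(107/35, 366/161) = 3.057 servings → $3.82.
carrots only: max(107/9, 366/26) = 14.08 servings → $5.63.
spinach + carrots with both tight: 0.9499 servings and 8.195 servings → $4.47.
The minimum over all feasible corners is $3.82.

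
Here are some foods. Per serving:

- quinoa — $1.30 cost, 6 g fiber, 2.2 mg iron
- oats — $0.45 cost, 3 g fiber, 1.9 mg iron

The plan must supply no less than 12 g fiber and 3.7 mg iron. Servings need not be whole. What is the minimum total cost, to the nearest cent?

$1.80

Minimising a linear cost over {fiber ≥ 12, iron ≥ 3.7, servings ≥ 0} — the optimum is at a vertex, using one or two foods.
quinoa only: max(12/6, 3.7/2.2) = 2 servings → $2.60.
oats only: max(12/3, 3.7/1.9) = 4 servings → $1.80.
quinoa + oats: the both-tight solution has a negative serving — not a feasible corner.
So the least-cost plan costs $1.80.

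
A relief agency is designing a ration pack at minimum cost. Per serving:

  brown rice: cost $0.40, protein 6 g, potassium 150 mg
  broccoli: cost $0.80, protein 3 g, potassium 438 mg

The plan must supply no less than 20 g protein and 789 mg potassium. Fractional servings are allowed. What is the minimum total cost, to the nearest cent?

brown rice only: max(20/6, 789/150) = 5.26 servings → $2.10.
broccoli only: max(20/3, 789/438) = 6.667 servings → $5.33.
brown rice + broccoli with both tight: 2.935 servings and 0.7961 servings → $1.81.
Cheapest feasible corner: $1.81.

$1.81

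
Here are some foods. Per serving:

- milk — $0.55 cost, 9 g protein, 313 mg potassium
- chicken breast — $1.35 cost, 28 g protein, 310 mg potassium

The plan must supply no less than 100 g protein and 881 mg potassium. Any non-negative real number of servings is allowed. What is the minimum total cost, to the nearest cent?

milk only: max(100/9, 881/313) = 11.11 servings → $6.11.
chicken breast only: max(100/28, 881/310) = 3.571 servings → $4.82.
milk + chicken breast with both targets exact would need a negative amount; discard.
The minimum over all feasible corners is $4.82.

$4.82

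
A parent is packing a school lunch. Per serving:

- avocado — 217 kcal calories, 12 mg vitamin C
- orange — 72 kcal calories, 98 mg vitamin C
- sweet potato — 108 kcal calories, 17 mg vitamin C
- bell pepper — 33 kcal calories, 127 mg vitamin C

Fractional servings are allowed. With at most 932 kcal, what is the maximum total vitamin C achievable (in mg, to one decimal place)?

Vitamin C per kcal: bell pepper 3.848, orange 1.361, sweet potato 0.1574, avocado 0.0553.
With no serving limits, spend the whole calories allowance on bell pepper: 932 kcal / 33 kcal × 127 mg = 3586.8 mg.

3586.8 mg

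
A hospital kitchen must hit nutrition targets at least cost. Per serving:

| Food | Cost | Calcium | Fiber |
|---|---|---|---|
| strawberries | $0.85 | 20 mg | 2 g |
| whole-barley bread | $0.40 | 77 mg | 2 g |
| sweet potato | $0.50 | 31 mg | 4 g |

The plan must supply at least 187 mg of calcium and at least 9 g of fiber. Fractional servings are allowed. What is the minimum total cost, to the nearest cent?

An LP optimum is at a vertex; with two nutrient constraints at most two foods are used. Check each candidate.
strawberries only: max(187/20, 9/2) = 9.35 servings → $7.95.
whole-barley bread only: max(187/77, 9/2) = 4.5 servings → $1.80.
sweet potato only: max(187/31, 9/4) = 6.032 servings → $3.02.
strawberries + whole-barley bread with both tight: 2.798 servings and 1.702 servings → $3.06.
strawberries + sweet potato: intersection lies outside the first quadrant.
whole-barley bread + sweet potato with both tight: 1.907 servings and 1.297 servings → $1.41.
The minimum over all feasible corners is $1.41.

$1.41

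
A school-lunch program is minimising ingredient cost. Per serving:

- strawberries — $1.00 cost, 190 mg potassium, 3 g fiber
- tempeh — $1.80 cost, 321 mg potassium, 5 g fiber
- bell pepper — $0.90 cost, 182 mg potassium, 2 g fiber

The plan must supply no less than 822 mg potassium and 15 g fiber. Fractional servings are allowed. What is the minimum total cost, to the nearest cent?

Check every corner: each single food scaled to meet both minima, and each pair solved so both constraints bind.
strawberries only: max(822/190, 15/3) = 5 servings → $5.00.
tempeh only: max(822/321, 15/5) = 3 servings → $5.40.
bell pepper only: max(822/182, 15/2) = 7.5 servings → $6.75.
strawberries + tempeh with both targets exact would need a negative amount; discard.
strawberries + bell pepper: the both-tight solution has a negative serving — not a feasible corner.
tempeh + bell pepper with both targets exact would need a negative amount; discard.
Cheapest feasible corner: $5.00.

$5.00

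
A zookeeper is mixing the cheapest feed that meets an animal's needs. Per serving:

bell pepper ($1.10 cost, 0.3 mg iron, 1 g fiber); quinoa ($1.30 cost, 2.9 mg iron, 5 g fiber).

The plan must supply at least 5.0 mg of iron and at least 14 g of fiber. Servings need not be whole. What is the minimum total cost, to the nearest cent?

An LP optimum is at a vertex; with two nutrient constraints at most two foods are used. Check each candidate.
bell pepper only: max(5.0/0.3, 14/1) = 16.67 servings → $18.33.
quinoa only: max(5.0/2.9, 14/5) = 2.8 servings → $3.64.
bell pepper + quinoa with both tight: 11.14 servings and 0.5714 servings → $13.00.
Cheapest feasible corner: $3.64.

$3.64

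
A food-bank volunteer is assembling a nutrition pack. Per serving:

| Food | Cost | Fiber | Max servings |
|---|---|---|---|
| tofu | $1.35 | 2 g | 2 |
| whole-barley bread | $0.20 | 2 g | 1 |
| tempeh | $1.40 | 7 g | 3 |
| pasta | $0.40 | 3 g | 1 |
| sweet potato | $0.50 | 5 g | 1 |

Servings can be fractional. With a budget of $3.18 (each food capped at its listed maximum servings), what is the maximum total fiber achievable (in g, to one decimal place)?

20.4 g

Fiber per dollar: whole-barley bread 10, sweet potato 10, pasta 7.5, tempeh 5, tofu 1.481.
Take 1 serving of whole-barley bread: spends $0.20, +2.0 g fiber (running total 2.0 g).
Take 1 serving of sweet potato: spends $0.50, +5.0 g fiber (running total 7.0 g).
Take 1 serving of pasta: spends $0.40, +3.0 g fiber (running total 10.0 g).
Take 1.486 servings of tempeh: spends $2.08, +10.4 g fiber (running total 20.4 g).
Filling greedily by fiber-per-dollar is optimal for one linear limit, giving 20.4 g.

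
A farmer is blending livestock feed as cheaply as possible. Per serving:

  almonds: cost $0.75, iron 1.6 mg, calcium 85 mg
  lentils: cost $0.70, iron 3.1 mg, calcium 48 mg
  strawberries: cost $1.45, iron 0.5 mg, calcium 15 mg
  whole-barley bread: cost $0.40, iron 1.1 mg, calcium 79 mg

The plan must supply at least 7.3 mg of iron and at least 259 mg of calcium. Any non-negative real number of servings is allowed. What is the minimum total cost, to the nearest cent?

The cheapest plan sits at a corner of the feasible region — with two constraints it uses at most two foods.
almonds only: max(7.3/1.6, 259/85) = 4.562 servings → $3.42.
lentils only: max(7.3/3.1, 259/48) = 5.396 servings → $3.78.
strawberries only: max(7.3/0.5, 259/15) = 17.27 servings → $25.04.
whole-barley bread only: max(7.3/1.1, 259/79) = 6.636 servings → $2.65.
almonds + lentils with both tight: 2.424 servings and 1.104 servings → $2.59.
almonds + strawberries with both tight: 1.081 servings and 11.14 servings → $16.96.
almonds + whole-barley bread: the both-tight solution has a negative serving — not a feasible corner.
lentils + strawberries with both targets exact would need a negative amount; discard.
lentils + whole-barley bread with both tight: 1.519 servings and 2.356 servings → $2.01.
strawberries + whole-barley bread with both tight: 12.69 servings and 0.8696 servings → $18.74.
Cheapest feasible corner: $2.01.

$2.01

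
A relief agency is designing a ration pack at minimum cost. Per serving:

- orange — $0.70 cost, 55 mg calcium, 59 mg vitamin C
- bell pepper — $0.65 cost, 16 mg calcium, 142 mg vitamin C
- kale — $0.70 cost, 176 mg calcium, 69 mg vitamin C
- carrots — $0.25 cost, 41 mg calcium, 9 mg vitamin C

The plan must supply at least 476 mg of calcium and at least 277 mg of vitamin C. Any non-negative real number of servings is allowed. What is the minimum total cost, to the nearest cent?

orange only: max(476/55, 277/59) = 8.655 servings → $6.06.
bell pepper only: max(476/16, 277/142) = 29.75 servings → $19.34.
kale only: max(476/176, 277/69) = 4.014 servings → $2.81.
carrots only: max(476/41, 277/9) = 30.78 servings → $7.69.
orange + bell pepper: the both-tight solution has a negative serving — not a feasible corner.
orange + kale with both tight: 2.414 servings and 1.95 servings → $3.06.
orange + carrots with both tight: 3.676 servings and 6.678 servings → $4.24.
bell pepper + kale with both tight: 0.6659 servings and 2.644 servings → $2.28.
bell pepper + carrots with both tight: 1.246 servings and 11.12 servings → $3.59.
kale + carrots: the both-tight solution has a negative serving — not a feasible corner.
The minimum over all feasible corners is $2.28.

$2.28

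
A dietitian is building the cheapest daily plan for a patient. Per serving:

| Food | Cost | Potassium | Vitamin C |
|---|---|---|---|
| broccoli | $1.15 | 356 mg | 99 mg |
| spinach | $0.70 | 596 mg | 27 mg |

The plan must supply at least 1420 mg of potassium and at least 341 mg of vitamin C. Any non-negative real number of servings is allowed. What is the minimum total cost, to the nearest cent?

An LP optimum is at a vertex; with two nutrient constraints at most two foods are used. Check each candidate.
broccoli only: max(1420/356, 341/99) = 3.989 servings → $4.59.
spinach only: max(1420/596, 341/27) = 12.63 servings → $8.84.
broccoli + spinach with both tight: 3.339 servings and 0.3884 servings → $4.11.
The minimum over all feasible corners is $4.11.

$4.11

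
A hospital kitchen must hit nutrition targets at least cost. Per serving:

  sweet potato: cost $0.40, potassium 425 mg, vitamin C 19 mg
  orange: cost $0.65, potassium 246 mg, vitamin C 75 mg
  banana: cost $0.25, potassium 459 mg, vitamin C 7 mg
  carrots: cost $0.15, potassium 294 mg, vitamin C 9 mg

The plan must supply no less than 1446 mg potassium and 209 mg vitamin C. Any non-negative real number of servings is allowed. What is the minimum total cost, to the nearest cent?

This is a tiny linear program; its minimum lies at a vertex of the feasible set. List the vertices and price them.
sweet potato only: max(1446/425, 209/19) = 11 servings → $4.40.
orange only: max(1446/246, 209/75) = 5.878 servings → $3.82.
banana only: max(1446/459, 209/7) = 29.86 servings → $7.46.
carrots only: max(1446/294, 209/9) = 23.22 servings → $3.48.
sweet potato + orange with both tight: 2.097 servings and 2.255 servings → $2.30.
sweet potato + banana: the both-tight solution has a negative serving — not a feasible corner.
sweet potato + carrots: the both-tight solution has a negative serving — not a feasible corner.
orange + banana with both tight: 2.624 servings and 1.744 servings → $2.14.
orange + carrots with both tight: 2.442 servings and 2.875 servings → $2.02.
banana + carrots with both targets exact would need a negative amount; discard.
Cheapest feasible corner: $2.02.

$2.02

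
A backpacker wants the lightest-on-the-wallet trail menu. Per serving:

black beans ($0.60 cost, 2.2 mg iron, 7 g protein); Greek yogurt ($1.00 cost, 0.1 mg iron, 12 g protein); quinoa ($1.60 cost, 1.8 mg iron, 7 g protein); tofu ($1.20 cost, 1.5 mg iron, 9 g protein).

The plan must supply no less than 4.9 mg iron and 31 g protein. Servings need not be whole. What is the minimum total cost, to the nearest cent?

Check every corner: each single food scaled to meet both minima, and each pair solved so both constraints bind.
black beans only: max(4.9/2.2, 31/7) = 4.429 servings → $2.66.
Greek yogurt only: max(4.9/0.1, 31/12) = 49 servings → $49.00.
quinoa only: max(4.9/1.8, 31/7) = 4.429 servings → $7.09.
tofu only: max(4.9/1.5, 31/9) = 3.444 servings → $4.13.
black beans + Greek yogurt with both tight: 2.167 servings and 1.319 servings → $2.62.
black beans + quinoa: intersection lies outside the first quadrant.
black beans + tofu: intersection lies outside the first quadrant.
Greek yogurt + quinoa with both tight: 1.029 servings and 2.665 servings → $5.29.
Greek yogurt + tofu with both tight: 0.1404 servings and 3.257 servings → $4.05.
quinoa + tofu: intersection lies outside the first quadrant.
The minimum over all feasible corners is $2.62.

$2.62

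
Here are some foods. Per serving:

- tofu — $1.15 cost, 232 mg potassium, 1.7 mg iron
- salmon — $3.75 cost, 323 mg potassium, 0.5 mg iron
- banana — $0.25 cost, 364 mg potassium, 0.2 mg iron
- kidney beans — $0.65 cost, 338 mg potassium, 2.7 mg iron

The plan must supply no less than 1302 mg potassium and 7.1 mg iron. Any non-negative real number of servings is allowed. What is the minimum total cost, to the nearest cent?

$1.96

Minimising a linear cost over {potassium ≥ 1302, iron ≥ 7.1, servings ≥ 0} — the optimum is at a vertex, using one or two foods.
tofu only: max(1302/232, 7.1/1.7) = 5.612 servings → $6.45.
salmon only: max(1302/323, 7.1/0.5) = 14.2 servings → $53.25.
banana only: max(1302/364, 7.1/0.2) = 35.5 servings → $8.88.
kidney beans only: max(1302/338, 7.1/2.7) = 3.852 servings → $2.50.
tofu + salmon with both tight: 3.792 servings and 1.307 servings → $9.26.
tofu + banana with both tight: 4.06 servings and 0.9892 servings → $4.92.
tofu + kidney beans with both targets exact would need a negative amount; discard.
salmon + banana with both targets exact would need a negative amount; discard.
salmon + kidney beans with both tight: 1.587 servings and 2.336 servings → $7.47.
banana + kidney beans with both tight: 1.219 servings and 2.539 servings → $1.96.
Cheapest feasible corner: $1.96.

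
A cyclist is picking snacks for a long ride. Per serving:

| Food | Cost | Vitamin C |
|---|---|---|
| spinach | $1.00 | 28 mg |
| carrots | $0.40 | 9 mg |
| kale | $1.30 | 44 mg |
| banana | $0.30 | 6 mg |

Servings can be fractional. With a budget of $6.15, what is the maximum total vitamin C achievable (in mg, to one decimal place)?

208.2 mg

Vitamin C per dollar: kale 33.85, spinach 28, carrots 22.5, banana 20.
With no serving limits, spend the whole cost allowance on kale: $6.15 / $1.30 × 44 mg = 208.2 mg.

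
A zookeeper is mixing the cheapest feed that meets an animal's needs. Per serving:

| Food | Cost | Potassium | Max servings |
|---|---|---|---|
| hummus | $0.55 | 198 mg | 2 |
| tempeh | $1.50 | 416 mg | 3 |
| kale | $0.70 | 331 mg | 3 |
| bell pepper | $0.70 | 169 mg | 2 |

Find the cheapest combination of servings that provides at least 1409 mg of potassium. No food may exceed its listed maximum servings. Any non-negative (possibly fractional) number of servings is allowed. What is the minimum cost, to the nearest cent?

Cost per mg of potassium: kale $0.0021, hummus $0.0028, tempeh $0.0036, bell pepper $0.0041.
Take 3 servings of kale: +993.0 mg potassium for $2.10 (total $2.10, still need 416.0 mg).
Take 2 servings of hummus: +396.0 mg potassium for $1.10 (total $3.20, still need 20.0 mg).
Take 0.04808 servings of tempeh: +20.0 mg potassium for $0.07 (total $3.27, still need 0.0 mg).
Greedy by cheapest-per-mg is optimal for a single linear constraint, so the minimum cost is $3.27.

$3.27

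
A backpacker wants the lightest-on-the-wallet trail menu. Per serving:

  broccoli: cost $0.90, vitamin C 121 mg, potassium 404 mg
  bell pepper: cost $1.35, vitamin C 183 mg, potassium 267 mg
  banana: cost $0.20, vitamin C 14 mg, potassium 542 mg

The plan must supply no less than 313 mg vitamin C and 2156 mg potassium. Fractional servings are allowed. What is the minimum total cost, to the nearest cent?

$2.54

The cheapest plan sits at a corner of the feasible region — with two constraints it uses at most two foods.
broccoli only: max(313/121, 2156/404) = 5.337 servings → $4.80.
bell pepper only: max(313/183, 2156/267) = 8.075 servings → $10.90.
banana only: max(313/14, 2156/542) = 22.36 servings → $4.47.
broccoli + bell pepper with both targets exact would need a negative amount; discard.
broccoli + banana with both tight: 2.327 servings and 2.243 servings → $2.54.
bell pepper + banana with both tight: 1.461 servings and 3.258 servings → $2.62.
So the least-cost plan costs $2.54.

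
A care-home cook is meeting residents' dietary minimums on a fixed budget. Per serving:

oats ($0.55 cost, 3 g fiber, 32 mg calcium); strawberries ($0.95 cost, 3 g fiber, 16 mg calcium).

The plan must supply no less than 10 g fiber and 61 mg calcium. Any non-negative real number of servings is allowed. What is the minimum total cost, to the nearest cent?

$1.83

At the optimum either one food covers both requirements or two foods hit both targets exactly; no other combination can be cheaper.
oats only: max(10/3, 61/32) = 3.333 servings → $1.83.
strawberries only: max(10/3, 61/16) = 3.812 servings → $3.62.
oats + strawberries with both tight: 0.4792 servings and 2.854 servings → $2.98.
So the least-cost plan costs $1.83.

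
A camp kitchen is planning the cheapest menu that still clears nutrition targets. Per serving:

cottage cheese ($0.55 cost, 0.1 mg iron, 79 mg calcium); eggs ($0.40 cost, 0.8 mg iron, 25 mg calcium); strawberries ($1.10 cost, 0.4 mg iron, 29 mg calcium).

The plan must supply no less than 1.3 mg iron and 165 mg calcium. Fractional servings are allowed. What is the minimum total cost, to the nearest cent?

With two linear requirements the optimum uses one or two foods; enumerate the corners.
cottage cheese only: max(1.3/0.1, 165/79) = 13 servings → $7.15.
eggs only: max(1.3/0.8, 165/25) = 6.6 servings → $2.64.
strawberries only: max(1.3/0.4, 165/29) = 5.69 servings → $6.26.
cottage cheese + eggs with both tight: 1.639 servings and 1.42 servings → $1.47.
cottage cheese + strawberries with both tight: 0.9861 servings and 3.003 servings → $3.85.
eggs + strawberries: the both-tight solution has a negative serving — not a feasible corner.
So the least-cost plan costs $1.47.

$1.47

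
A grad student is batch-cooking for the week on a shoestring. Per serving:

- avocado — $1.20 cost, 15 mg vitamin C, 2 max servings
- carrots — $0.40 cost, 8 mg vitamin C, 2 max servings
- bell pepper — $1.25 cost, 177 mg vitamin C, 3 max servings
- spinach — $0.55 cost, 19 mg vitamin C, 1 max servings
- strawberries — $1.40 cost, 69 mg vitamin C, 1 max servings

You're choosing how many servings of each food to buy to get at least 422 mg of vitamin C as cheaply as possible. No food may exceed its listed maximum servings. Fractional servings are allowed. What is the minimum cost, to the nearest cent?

Cost per mg of vitamin C: bell pepper $0.0071, strawberries $0.0203, spinach $0.0289, carrots $0.0500, avocado $0.0800.
Take 2.384 servings of bell pepper: +422.0 mg vitamin C for $2.98 (total $2.98, still need 0.0 mg).
Greedy by cheapest-per-mg is optimal for a single linear constraint, so the minimum cost is $2.98.

$2.98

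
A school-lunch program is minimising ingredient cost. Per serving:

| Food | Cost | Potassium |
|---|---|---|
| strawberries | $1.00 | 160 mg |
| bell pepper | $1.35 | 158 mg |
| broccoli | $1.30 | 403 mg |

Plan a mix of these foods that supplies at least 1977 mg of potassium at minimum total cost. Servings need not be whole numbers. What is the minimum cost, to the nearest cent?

Cost per mg of potassium: broccoli $0.0032, strawberries $0.0063, bell pepper $0.0085.
With no serving limits, use only broccoli: 1977 mg / 403 mg = 4.906 servings × $1.30 = $6.38.

$6.38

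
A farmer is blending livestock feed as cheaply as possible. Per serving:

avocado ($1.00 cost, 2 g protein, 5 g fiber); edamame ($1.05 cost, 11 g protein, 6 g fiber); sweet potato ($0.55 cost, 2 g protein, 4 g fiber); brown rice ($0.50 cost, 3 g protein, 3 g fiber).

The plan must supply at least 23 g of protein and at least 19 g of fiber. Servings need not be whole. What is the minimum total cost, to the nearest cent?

This is a tiny linear program; its minimum lies at a vertex of the feasible set. List the vertices and price them.
avocado only: max(23/2, 19/5) = 11.5 servings → $11.50.
edamame only: max(23/11, 19/6) = 3.167 servings → $3.33.
sweet potato only: max(23/2, 19/4) = 11.5 servings → $6.33.
brown rice only: max(23/3, 19/3) = 7.667 servings → $3.83.
avocado + edamame with both tight: 1.651 servings and 1.791 servings → $3.53.
avocado + sweet potato with both targets exact would need a negative amount; discard.
avocado + brown rice with both targets exact would need a negative amount; discard.
edamame + sweet potato with both tight: 1.688 servings and 2.219 servings → $2.99.
edamame + brown rice with both tight: 0.8 servings and 4.733 servings → $3.21.
sweet potato + brown rice: the both-tight solution has a negative serving — not a feasible corner.
The minimum over all feasible corners is $2.99.

$2.99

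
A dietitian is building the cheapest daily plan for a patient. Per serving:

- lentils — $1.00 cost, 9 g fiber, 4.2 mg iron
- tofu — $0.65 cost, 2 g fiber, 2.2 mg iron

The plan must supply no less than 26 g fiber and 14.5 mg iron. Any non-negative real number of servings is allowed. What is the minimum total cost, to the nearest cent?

For a min-cost LP with two ≥-constraints, a basic feasible solution has at most two positive variables.
lentils only: max(26/9, 14.5/4.2) = 3.452 servings → $3.45.
tofu only: max(26/2, 14.5/2.2) = 13 servings → $8.45.
lentils + tofu with both tight: 2.474 servings and 1.868 servings → $3.69.
So the least-cost plan costs $3.45.

$3.45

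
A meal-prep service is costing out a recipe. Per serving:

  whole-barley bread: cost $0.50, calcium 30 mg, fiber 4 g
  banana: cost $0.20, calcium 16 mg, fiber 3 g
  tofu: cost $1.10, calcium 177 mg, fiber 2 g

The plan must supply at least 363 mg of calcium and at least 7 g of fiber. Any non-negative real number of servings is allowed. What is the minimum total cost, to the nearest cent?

$2.36

whole-barley bread only: max(363/30, 7/4) = 12.1 servings → $6.05.
banana only: max(363/16, 7/3) = 22.69 servings → $4.54.
tofu only: max(363/177, 7/2) = 3.5 servings → $3.85.
whole-barley bread + banana with both targets exact would need a negative amount; discard.
whole-barley bread + tofu with both tight: 0.7917 servings and 1.917 servings → $2.50.
banana + tofu with both tight: 1.028 servings and 1.958 servings → $2.36.
The minimum over all feasible corners is $2.36.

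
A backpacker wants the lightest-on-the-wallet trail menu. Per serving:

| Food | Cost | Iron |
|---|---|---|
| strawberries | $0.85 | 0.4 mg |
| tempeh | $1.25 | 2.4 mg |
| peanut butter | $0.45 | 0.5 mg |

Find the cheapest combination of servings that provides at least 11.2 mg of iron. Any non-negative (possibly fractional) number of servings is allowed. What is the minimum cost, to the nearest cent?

Cost per mg of iron: tempeh $0.5208, peanut butter $0.9000, strawberries $2.1250.
With no serving limits, use only tempeh: 11.2 mg / 2.4 mg = 4.667 servings × $1.25 = $5.83.

$5.83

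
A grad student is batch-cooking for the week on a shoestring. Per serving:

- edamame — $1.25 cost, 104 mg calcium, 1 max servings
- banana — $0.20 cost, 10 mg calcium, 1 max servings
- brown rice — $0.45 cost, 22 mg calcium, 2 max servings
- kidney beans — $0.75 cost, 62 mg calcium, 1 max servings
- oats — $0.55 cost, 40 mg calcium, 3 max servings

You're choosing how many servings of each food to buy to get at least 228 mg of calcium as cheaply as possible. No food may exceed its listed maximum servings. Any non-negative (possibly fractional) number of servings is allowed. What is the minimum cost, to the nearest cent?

Cost per mg of calcium: edamame $0.0120, kidney beans $0.0121, oats $0.0138, banana $0.0200, brown rice $0.0205.
Take 1 serving of edamame: +104.0 mg calcium for $1.25 (total $1.25, still need 124.0 mg).
Take 1 serving of kidney beans: +62.0 mg calcium for $0.75 (total $2.00, still need 62.0 mg).
Take 1.55 servings of oats: +62.0 mg calcium for $0.85 (total $2.85, still need 0.0 mg).
Filling from the cheapest source first is optimal under one linear minimum: $2.85.

$2.85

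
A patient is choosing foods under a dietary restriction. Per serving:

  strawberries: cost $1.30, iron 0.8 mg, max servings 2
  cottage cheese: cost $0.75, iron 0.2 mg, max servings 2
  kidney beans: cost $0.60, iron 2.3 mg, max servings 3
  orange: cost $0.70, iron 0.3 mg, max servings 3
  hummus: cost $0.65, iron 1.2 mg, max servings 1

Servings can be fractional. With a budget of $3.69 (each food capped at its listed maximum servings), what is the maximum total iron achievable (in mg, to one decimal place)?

8.9 mg

Iron per dollar: kidney beans 3.833, hummus 1.846, strawberries 0.6154, orange 0.4286, cottage cheese 0.2667.
Take 3 servings of kidney beans: spends $1.80, +6.9 mg iron (running total 6.9 mg).
Take 1 serving of hummus: spends $0.65, +1.2 mg iron (running total 8.1 mg).
Take 0.9538 servings of strawberries: spends $1.24, +0.8 mg iron (running total 8.9 mg).
Greedy by best ratio exhausts the cost allowance optimally: 8.9 mg.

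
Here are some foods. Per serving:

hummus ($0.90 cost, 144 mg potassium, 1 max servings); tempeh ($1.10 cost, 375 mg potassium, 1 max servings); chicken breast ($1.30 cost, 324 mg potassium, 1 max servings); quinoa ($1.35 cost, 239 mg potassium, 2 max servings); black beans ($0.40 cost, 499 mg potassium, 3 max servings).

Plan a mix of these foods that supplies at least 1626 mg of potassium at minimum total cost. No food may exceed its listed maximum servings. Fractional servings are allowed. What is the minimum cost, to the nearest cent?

Cost per mg of potassium: black beans $0.0008, tempeh $0.0029, chicken breast $0.0040, quinoa $0.0056, hummus $0.0063.
Take 3 servings of black beans: +1497.0 mg potassium for $1.20 (total $1.20, still need 129.0 mg).
Take 0.344 servings of tempeh: +129.0 mg potassium for $0.38 (total $1.58, still need 0.0 mg).
Filling from the cheapest source first is optimal under one linear minimum: $1.58.

$1.58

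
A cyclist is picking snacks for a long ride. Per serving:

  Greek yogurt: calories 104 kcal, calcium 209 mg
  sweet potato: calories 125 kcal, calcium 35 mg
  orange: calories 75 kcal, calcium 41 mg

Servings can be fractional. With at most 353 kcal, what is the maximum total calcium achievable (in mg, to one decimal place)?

709.4 mg

Calcium per kcal: Greek yogurt 2.01, orange 0.5467, sweet potato 0.28.
With no serving limits, spend the whole calories allowance on Greek yogurt: 353 kcal / 104 kcal × 209 mg = 709.4 mg.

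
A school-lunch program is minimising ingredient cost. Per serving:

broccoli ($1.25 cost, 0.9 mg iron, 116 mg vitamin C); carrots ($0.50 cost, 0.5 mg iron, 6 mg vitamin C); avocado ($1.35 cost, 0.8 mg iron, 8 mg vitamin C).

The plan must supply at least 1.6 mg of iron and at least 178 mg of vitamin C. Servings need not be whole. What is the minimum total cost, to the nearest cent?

$2.13

An LP optimum is at a vertex; with two nutrient constraints at most two foods are used. Check each candidate.
broccoli only: max(1.6/0.9, 178/116) = 1.778 servings → $2.22.
carrots only: max(1.6/0.5, 178/6) = 29.67 servings → $14.83.
avocado only: max(1.6/0.8, 178/8) = 22.25 servings → $30.04.
broccoli + carrots with both tight: 1.51 servings and 0.4829 servings → $2.13.
broccoli + avocado with both tight: 1.514 servings and 0.2967 servings → $2.29.
carrots + avocado: intersection lies outside the first quadrant.
The minimum over all feasible corners is $2.13.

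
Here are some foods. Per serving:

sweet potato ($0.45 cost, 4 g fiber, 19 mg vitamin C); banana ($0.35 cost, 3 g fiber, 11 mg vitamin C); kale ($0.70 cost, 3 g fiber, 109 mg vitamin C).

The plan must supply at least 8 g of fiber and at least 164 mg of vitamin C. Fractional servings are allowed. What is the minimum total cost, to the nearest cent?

$1.38

This is a tiny linear program; its minimum lies at a vertex of the feasible set. List the vertices and price them.
sweet potato only: max(8/4, 164/19) = 8.632 servings → $3.88.
banana only: max(8/3, 164/11) = 14.91 servings → $5.22.
kale only: max(8/3, 164/109) = 2.667 servings → $1.87.
sweet potato + banana: intersection lies outside the first quadrant.
sweet potato + kale with both tight: 1.003 servings and 1.33 servings → $1.38.
banana + kale with both tight: 1.293 servings and 1.374 servings → $1.41.
Cheapest feasible corner: $1.38.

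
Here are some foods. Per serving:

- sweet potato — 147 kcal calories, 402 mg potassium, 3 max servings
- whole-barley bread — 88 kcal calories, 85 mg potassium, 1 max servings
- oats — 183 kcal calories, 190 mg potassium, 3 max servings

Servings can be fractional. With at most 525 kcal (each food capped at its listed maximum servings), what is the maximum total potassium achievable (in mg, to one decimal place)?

Potassium per kcal: sweet potato 2.735, oats 1.038, whole-barley bread 0.9659.
Take 3 servings of sweet potato: uses 441 kcal, +1206.0 mg potassium (running total 1206.0 mg).
Take 0.459 servings of oats: uses 84 kcal, +87.2 mg potassium (running total 1293.2 mg).
Filling greedily by potassium-per-kcal is optimal for one linear limit, giving 1293.2 mg.

1293.2 mg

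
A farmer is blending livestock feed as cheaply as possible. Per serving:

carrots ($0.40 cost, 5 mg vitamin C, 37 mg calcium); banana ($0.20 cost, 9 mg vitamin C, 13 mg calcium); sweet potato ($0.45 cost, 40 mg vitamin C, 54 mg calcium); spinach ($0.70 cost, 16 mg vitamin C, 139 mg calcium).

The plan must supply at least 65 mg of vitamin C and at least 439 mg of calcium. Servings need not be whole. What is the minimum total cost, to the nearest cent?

An LP optimum is at a vertex; with two nutrient constraints at most two foods are used. Check each candidate.
carrots only: max(65/5, 439/37) = 13 servings → $5.20.
banana only: max(65/9, 439/13) = 33.77 servings → $6.75.
sweet potato only: max(65/40, 439/54) = 8.13 servings → $3.66.
spinach only: max(65/16, 439/139) = 4.062 servings → $2.84.
carrots + banana with both tight: 11.59 servings and 0.7836 servings → $4.79.
carrots + sweet potato with both tight: 11.61 servings and 0.1736 servings → $4.72.
carrots + spinach with both targets exact would need a negative amount; discard.
banana + sweet potato: intersection lies outside the first quadrant.
banana + spinach with both tight: 1.928 servings and 2.978 servings → $2.47.
sweet potato + spinach with both tight: 0.4282 servings and 2.992 servings → $2.29.
So the least-cost plan costs $2.29.

$2.29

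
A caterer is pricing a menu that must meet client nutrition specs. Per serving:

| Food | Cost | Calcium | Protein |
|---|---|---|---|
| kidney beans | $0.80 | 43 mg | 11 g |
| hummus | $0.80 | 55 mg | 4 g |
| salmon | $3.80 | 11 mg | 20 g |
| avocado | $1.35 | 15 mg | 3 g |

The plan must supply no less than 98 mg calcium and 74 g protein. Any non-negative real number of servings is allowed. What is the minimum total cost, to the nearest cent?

$5.38

This is a tiny linear program; its minimum lies at a vertex of the feasible set. List the vertices and price them.
kidney beans only: max(98/43, 74/11) = 6.727 servings → $5.38.
hummus only: max(98/55, 74/4) = 18.5 servings → $14.80.
salmon only: max(98/11, 74/20) = 8.909 servings → $33.85.
avocado only: max(98/15, 74/3) = 24.67 servings → $33.30.
kidney beans + hummus with both targets exact would need a negative amount; discard.
kidney beans + salmon with both tight: 1.551 servings and 2.847 servings → $12.06.
kidney beans + avocado with both targets exact would need a negative amount; discard.
hummus + salmon with both tight: 1.085 servings and 3.483 servings → $14.10.
hummus + avocado: intersection lies outside the first quadrant.
salmon + avocado with both tight: 3.056 servings and 4.292 servings → $17.41.
So the least-cost plan costs $5.38.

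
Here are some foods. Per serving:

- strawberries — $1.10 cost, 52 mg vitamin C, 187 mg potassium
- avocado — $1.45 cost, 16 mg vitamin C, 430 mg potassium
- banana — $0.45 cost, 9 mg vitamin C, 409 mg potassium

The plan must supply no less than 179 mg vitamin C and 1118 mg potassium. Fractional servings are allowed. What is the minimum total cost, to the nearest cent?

For a min-cost LP with two ≥-constraints, a basic feasible solution has at most two positive variables.
strawberries only: max(179/52, 1118/187) = 5.979 servings → $6.58.
avocado only: max(179/16, 1118/430) = 11.19 servings → $16.22.
banana only: max(179/9, 1118/409) = 19.89 servings → $8.95.
strawberries + avocado with both tight: 3.05 servings and 1.273 servings → $5.20.
strawberries + banana with both tight: 3.224 servings and 1.259 servings → $4.11.
avocado + banana: the both-tight solution has a negative serving — not a feasible corner.
The minimum over all feasible corners is $4.11.

$4.11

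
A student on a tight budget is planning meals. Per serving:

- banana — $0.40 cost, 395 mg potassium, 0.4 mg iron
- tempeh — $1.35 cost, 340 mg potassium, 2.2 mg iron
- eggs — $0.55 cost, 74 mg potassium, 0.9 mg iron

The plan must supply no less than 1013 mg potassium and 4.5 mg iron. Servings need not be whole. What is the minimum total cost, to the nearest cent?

$2.91

banana only: max(1013/395, 4.5/0.4) = 11.25 servings → $4.50.
tempeh only: max(1013/340, 4.5/2.2) = 2.979 servings → $4.02.
eggs only: max(1013/74, 4.5/0.9) = 13.69 servings → $7.53.
banana + tempeh with both tight: 0.9531 servings and 1.872 servings → $2.91.
banana + eggs with both tight: 1.776 servings and 4.211 servings → $3.03.
tempeh + eggs with both targets exact would need a negative amount; discard.
So the least-cost plan costs $2.91.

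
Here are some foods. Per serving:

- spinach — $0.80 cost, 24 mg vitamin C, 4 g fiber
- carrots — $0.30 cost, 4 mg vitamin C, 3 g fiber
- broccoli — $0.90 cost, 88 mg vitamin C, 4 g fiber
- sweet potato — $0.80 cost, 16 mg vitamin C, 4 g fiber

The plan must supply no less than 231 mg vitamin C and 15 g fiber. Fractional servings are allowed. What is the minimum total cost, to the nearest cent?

$2.78

At the optimum either one food covers both requirements or two foods hit both targets exactly; no other combination can be cheaper.
spinach only: max(231/24, 15/4) = 9.625 servings → $7.70.
carrots only: max(231/4, 15/3) = 57.75 servings → $17.32.
broccoli only: max(231/88, 15/4) = 3.75 servings → $3.38.
sweet potato only: max(231/16, 15/4) = 14.44 servings → $11.55.
spinach + carrots: intersection lies outside the first quadrant.
spinach + broccoli with both tight: 1.547 servings and 2.203 servings → $3.22.
spinach + sweet potato with both targets exact would need a negative amount; discard.
carrots + broccoli with both tight: 1.597 servings and 2.552 servings → $2.78.
carrots + sweet potato with both targets exact would need a negative amount; discard.
broccoli + sweet potato with both tight: 2.375 servings and 1.375 servings → $3.24.
Cheapest feasible corner: $2.78.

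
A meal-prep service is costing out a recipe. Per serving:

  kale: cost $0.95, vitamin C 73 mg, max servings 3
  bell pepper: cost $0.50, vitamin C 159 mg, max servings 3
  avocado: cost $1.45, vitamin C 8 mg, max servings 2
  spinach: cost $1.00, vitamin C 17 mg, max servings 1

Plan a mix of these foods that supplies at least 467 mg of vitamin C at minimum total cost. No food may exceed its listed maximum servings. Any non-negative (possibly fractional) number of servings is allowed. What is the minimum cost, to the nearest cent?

Cost per mg of vitamin C: bell pepper $0.0031, kale $0.0130, spinach $0.0588, avocado $0.1812.
Take 2.937 servings of bell pepper: +467.0 mg vitamin C for $1.47 (total $1.47, still need 0.0 mg).
Greedy by cheapest-per-mg is optimal for a single linear constraint, so the minimum cost is $1.47.

$1.47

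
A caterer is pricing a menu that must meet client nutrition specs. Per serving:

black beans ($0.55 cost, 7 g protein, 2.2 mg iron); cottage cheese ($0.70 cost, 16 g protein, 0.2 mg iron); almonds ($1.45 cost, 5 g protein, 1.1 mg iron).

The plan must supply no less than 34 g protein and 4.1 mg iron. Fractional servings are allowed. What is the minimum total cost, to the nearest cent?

Compare the cost at each extreme point of the feasible region.
black beans only: max(34/7, 4.1/2.2) = 4.857 servings → $2.67.
cottage cheese only: max(34/16, 4.1/0.2) = 20.5 servings → $14.35.
almonds only: max(34/5, 4.1/1.1) = 6.8 servings → $9.86.
black beans + cottage cheese with both tight: 1.74 servings and 1.364 servings → $1.91.
black beans + almonds: intersection lies outside the first quadrant.
cottage cheese + almonds with both tight: 1.018 servings and 3.542 servings → $5.85.
Cheapest feasible corner: $1.91.

$1.91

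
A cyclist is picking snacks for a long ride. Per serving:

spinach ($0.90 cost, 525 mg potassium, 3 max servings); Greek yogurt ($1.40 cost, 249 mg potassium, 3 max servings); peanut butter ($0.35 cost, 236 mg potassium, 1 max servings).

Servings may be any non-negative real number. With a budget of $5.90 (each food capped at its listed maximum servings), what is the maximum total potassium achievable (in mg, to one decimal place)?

2317.9 mg

Potassium per dollar: peanut butter 674.3, spinach 583.3, Greek yogurt 177.9.
Take 1 serving of peanut butter: spends $0.35, +236.0 mg potassium (running total 236.0 mg).
Take 3 servings of spinach: spends $2.70, +1575.0 mg potassium (running total 1811.0 mg).
Take 2.036 servings of Greek yogurt: spends $2.85, +506.9 mg potassium (running total 2317.9 mg).
Greedy by best ratio exhausts the cost allowance optimally: 2317.9 mg.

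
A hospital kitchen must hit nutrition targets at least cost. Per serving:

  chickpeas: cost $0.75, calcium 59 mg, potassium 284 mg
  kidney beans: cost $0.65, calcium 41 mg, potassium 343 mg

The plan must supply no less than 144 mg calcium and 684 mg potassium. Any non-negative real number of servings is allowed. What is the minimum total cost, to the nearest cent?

$1.83

Minimising a linear cost over {calcium ≥ 144, potassium ≥ 684, servings ≥ 0} — the optimum is at a vertex, using one or two foods.
chickpeas only: max(144/59, 684/284) = 2.441 servings → $1.83.
kidney beans only: max(144/41, 684/343) = 3.512 servings → $2.28.
chickpeas + kidney beans: intersection lies outside the first quadrant.
So the least-cost plan costs $1.83.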